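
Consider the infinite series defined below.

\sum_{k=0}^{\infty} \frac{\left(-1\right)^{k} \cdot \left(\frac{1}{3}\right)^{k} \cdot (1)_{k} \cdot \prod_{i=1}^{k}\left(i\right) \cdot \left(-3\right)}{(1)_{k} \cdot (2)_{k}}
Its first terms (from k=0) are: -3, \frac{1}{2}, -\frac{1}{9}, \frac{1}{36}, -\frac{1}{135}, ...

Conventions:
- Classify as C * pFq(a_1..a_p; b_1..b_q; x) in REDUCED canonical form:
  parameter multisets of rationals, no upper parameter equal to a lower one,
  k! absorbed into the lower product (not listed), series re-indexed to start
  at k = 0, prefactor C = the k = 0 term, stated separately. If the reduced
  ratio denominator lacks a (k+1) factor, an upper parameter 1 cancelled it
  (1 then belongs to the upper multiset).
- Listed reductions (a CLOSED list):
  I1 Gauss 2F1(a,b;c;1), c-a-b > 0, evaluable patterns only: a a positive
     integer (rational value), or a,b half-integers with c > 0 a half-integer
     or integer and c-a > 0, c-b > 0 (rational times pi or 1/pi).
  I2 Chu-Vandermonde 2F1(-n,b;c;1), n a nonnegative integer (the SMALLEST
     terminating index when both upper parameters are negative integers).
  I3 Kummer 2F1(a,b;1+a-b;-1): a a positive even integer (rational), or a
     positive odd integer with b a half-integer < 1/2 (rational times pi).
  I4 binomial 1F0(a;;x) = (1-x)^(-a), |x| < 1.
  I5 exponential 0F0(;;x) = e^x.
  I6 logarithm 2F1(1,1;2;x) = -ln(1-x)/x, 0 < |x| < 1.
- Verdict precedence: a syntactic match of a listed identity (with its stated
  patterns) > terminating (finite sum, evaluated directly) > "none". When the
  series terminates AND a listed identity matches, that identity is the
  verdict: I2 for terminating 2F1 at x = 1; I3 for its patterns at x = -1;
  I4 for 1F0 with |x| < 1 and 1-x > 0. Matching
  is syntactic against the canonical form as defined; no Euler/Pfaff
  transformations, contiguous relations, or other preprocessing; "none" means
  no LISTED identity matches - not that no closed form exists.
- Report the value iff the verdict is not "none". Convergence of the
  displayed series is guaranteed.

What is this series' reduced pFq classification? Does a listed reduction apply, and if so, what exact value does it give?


Classification (C = -3): 2F1 with upper {1, 1}, lower {2}, argument x = -\frac{1}{3}. Verdict: logarithm (I6) applies (the logarithm: parameters (1,1;2), x = -\frac{1}{3}). Hence: \left(-9\right) \cdot \ln\left(\frac{4}{3}\right).

First insight: t_0 being -3, the (-1)^k factor (C = -3) folds into the argument's sign.
Adjacent-term ratio: r(k) = -\frac{1}{3} * (k+1) (k+1) / [(k+2) (k+1)] ; factor over Q: parameters, x = -\frac{1}{3}, and C = -3.


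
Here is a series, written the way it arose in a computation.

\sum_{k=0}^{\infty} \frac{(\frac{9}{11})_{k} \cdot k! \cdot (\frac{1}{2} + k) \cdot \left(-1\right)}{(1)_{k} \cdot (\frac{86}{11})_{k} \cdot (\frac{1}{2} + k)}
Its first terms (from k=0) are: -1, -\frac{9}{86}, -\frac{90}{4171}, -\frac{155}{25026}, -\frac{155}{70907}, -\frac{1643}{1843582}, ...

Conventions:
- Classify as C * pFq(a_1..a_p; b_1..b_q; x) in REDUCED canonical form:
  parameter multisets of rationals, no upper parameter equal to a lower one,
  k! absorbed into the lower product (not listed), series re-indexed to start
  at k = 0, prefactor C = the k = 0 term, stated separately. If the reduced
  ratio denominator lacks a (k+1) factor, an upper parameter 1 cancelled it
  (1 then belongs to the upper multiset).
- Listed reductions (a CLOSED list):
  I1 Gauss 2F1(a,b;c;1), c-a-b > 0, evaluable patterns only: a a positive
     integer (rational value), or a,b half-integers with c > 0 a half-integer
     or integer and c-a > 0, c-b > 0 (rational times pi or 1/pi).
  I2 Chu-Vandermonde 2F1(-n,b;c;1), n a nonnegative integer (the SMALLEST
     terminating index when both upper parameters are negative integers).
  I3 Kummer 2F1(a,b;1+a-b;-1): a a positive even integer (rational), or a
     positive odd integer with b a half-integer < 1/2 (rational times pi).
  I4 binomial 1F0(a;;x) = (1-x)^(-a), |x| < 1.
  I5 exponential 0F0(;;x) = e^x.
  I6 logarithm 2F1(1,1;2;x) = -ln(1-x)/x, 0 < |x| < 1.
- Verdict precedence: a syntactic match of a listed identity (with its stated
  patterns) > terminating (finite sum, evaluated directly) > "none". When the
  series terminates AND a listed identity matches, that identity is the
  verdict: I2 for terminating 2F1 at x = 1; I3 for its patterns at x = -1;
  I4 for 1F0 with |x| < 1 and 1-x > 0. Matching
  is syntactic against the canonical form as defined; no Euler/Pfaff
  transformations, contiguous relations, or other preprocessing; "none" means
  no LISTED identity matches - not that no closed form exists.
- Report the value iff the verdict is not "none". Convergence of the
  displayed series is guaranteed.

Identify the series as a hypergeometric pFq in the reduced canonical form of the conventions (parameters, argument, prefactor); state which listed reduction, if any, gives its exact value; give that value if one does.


Prefactor -1, argument 1: 2F1 with upper {\frac{9}{11}, 1} over lower {\frac{86}{11}}. Verdict: Gauss's theorem (I1) matches (x = 1: the Gamma ratio telescopes since c-a-b = 6 > 0 and a = 1 in Z>0). Value: -\frac{25}{22}.

First insight: from the first term -1: the factorial ratio (C = -1, x = 1) (k+a-1)!/(a-1)! is a rising factorial (a)_k.
Ratio: r(k) = 1 * (k+\frac{9}{11}) (k+1) / [(k+\frac{86}{11}) (k+1)] ; factor over Q: parameters, x = 1, and C = -1.


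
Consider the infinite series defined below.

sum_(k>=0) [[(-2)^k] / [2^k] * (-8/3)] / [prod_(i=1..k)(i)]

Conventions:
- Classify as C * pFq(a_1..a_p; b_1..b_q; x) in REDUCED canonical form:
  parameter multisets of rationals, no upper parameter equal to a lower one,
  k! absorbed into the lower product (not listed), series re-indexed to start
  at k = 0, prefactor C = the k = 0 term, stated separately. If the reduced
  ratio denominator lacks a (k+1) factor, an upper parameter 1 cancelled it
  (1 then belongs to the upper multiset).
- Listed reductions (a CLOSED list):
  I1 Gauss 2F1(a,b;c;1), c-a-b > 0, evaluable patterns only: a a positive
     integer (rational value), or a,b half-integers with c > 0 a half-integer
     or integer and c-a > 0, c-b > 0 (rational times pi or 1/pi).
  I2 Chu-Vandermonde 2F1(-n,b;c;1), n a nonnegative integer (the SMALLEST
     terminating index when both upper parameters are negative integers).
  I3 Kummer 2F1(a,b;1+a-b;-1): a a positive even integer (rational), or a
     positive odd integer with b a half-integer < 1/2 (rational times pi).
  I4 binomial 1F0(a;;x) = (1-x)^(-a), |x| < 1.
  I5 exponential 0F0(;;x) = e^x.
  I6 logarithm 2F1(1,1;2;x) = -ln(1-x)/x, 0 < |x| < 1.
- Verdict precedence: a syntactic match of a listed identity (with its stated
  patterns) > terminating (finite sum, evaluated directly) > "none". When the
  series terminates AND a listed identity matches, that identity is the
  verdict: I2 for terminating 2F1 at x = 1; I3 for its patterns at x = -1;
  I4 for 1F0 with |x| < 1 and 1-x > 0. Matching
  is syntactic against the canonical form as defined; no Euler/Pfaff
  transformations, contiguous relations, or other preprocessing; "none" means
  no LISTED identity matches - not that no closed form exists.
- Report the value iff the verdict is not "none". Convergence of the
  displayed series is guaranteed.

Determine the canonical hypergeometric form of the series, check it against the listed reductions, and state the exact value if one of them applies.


At argument -1: a 0F0 with upper {-}, lower {-}, scaled by C = -8/3. Verdict (x = -1): the I5 exponential reduction applies (the 0F0 exponential series at x = -1). Exact value: (-8/3) * e^(-1).

The tell: t_0 being -8/3, the two k-th powers (C = -8/3, x = -1) combine into one argument.
Step ratio: r(k) = (-1) * 1 / [(k+1)] - rational; roots negated = parameters, x = (-1), C = -8/3.


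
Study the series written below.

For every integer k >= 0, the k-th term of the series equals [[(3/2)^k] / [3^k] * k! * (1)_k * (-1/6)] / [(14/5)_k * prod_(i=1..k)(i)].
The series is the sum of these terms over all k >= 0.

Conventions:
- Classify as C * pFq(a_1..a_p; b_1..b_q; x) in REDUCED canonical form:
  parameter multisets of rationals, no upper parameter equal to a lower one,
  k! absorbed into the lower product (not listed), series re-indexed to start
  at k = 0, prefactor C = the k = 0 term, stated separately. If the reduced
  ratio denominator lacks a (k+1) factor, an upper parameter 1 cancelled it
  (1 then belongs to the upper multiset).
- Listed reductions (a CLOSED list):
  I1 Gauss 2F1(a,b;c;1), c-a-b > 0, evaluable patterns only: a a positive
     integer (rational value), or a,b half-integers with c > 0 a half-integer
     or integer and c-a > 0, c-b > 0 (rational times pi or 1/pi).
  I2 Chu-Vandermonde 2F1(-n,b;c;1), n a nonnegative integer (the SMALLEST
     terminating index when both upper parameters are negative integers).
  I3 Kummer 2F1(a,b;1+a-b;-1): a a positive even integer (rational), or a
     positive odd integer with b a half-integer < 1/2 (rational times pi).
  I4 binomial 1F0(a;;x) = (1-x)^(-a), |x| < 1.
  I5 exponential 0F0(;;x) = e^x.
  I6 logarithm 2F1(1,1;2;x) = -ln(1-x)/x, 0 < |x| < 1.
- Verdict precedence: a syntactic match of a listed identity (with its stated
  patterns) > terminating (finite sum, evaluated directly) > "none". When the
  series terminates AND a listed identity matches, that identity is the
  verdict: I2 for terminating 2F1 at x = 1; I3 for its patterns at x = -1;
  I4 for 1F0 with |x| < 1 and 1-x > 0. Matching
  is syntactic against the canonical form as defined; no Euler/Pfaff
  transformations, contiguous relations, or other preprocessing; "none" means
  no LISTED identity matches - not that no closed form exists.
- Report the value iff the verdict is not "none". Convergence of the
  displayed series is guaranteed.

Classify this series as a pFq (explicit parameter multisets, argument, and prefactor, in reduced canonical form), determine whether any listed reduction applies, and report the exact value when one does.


The series (x = 1/2) is 2F1: upper {1, 1}, lower {14/5}, prefactor -1/6. Verdict: no listed reduction: x = 1/2 and upper {1, 1} fail every I1-I6 pattern.

Structural cue: from the first term -1/6: the two k-th powers (C = -1/6) combine into one argument.
Step ratio: r(k) = (1/2) * (k+1) (k+1) / [(k+14/5) (k+1)] - rational in k, leading ratio (1/2); with t_0 = -1/6, classification follows.


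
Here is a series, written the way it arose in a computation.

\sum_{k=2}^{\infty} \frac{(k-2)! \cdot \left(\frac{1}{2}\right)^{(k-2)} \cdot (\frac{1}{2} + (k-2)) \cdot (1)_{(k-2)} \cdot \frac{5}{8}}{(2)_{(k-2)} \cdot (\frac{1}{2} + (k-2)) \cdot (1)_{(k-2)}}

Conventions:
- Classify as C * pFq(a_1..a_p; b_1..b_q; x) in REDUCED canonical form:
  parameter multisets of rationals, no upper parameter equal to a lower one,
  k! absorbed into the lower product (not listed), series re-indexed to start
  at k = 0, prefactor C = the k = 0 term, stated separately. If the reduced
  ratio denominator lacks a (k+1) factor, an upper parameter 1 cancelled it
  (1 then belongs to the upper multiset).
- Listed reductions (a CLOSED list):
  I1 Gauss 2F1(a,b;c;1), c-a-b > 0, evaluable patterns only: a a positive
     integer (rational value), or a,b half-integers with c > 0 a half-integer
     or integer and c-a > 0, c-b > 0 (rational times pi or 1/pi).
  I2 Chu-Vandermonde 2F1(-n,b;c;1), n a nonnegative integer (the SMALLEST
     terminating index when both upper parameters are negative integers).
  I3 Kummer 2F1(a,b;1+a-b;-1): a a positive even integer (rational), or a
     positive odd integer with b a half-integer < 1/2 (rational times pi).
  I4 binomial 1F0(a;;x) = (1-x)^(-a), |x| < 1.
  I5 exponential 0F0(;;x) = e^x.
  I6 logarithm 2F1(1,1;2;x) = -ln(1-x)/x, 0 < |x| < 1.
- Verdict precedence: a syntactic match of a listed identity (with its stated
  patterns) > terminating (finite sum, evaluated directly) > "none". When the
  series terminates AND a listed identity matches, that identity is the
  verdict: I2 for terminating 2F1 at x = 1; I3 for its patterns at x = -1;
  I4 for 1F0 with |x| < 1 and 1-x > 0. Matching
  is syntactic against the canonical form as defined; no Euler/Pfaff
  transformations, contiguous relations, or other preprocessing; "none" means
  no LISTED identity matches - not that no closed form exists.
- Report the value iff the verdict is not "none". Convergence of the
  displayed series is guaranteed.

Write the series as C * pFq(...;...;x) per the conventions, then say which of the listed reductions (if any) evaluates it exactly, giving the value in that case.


Key observation: t_0 = \frac{5}{8} here, and the factorial ratio (prefactor 5/8) (k+a-1)!/(a-1)! is a rising factorial (a)_k.
Adjacent-term ratio: r(k) = \frac{1}{2} * (k+1) (k+1) / [(k+2) (k+1)] - rational in k, leading ratio \frac{1}{2}; with t_0 = \frac{5}{8}, classification follows.

At argument \frac{1}{2}: a 2F1 with upper {1, 1}, lower {2}, scaled by C = \frac{5}{8}. Verdict (x = \frac{1}{2}): the I6 logarithm reduction applies (the logarithm: parameters (1,1;2), x = \frac{1}{2}). Its exact value is \left(-\frac{5}{4}\right) \cdot \ln\left(\frac{1}{2}\right).


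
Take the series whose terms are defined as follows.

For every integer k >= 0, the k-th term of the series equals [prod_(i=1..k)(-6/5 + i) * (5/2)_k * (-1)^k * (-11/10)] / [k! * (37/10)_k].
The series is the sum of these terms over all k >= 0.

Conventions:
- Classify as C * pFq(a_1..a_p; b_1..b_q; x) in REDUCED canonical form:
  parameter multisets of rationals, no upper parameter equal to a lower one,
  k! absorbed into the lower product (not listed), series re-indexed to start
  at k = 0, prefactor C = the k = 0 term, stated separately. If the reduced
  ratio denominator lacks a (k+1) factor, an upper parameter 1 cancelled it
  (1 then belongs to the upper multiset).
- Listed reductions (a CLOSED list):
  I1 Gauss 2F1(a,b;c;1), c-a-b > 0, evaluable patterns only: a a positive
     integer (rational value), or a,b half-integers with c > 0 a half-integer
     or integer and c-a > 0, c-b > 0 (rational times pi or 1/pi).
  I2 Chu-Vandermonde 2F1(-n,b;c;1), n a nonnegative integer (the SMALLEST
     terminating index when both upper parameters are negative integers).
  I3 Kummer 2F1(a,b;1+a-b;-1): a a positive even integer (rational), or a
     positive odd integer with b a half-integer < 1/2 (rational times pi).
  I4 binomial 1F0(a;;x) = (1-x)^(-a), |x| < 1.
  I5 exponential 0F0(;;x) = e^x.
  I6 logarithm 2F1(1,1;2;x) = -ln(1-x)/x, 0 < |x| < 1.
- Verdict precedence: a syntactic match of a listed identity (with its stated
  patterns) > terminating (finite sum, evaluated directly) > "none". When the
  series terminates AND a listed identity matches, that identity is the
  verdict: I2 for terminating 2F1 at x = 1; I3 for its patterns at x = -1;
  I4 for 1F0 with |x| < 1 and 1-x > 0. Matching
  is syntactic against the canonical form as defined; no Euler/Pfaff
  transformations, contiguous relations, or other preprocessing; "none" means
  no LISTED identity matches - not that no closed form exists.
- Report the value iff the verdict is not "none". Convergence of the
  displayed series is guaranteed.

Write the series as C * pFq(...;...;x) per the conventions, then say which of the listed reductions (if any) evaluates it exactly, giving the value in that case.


Prefactor -11/10, argument -1: 2F1 with upper {-1/5, 5/2} over lower {37/10}. Verdict: no listed reduction: x = -1 and upper {-1/5, 5/2} fail every I1-I6 pattern.

The tell: x = (-1) and the running product (C = -11/10) telescopes to a rising factorial.
Adjacent-term ratio: r(k) = (-1) * (k-1/5) (k+5/2) / [(k+37/10) (k+1)] - rational in k. x = (-1); t_0 = -11/10; negate the roots.


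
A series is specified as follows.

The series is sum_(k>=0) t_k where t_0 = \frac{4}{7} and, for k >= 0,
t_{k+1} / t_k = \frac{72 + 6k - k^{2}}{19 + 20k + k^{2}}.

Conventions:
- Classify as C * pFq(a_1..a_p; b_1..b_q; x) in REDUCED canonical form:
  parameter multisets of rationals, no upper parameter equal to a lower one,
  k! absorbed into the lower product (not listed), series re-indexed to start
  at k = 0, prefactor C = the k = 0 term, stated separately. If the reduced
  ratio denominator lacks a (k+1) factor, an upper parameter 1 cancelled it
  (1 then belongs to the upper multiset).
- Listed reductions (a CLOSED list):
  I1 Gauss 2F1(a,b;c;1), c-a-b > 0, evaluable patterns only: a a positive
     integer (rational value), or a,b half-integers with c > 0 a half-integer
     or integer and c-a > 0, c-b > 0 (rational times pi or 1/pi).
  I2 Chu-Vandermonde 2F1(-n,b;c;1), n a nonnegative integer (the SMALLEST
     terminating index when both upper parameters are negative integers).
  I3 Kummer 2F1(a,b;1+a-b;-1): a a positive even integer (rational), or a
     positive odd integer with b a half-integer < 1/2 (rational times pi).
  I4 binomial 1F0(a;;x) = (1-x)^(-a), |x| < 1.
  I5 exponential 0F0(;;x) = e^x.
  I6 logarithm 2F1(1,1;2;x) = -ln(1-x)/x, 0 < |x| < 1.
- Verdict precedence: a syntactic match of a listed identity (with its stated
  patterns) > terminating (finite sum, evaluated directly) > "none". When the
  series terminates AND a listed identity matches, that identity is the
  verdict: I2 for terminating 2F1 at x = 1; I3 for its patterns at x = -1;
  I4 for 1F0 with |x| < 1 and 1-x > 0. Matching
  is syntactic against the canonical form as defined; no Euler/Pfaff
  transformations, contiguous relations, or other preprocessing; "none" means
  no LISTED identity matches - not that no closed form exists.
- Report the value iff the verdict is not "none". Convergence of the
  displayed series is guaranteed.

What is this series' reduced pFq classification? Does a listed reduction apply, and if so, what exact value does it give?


Reduced: x = -1, 2F1, upper = {-12, 6}, lower = {19}, C = \frac{4}{7}. Verdict: this is the Kummer evaluation I3 (x = -1; c = 19 equals 1+a-b for upper {-12, 6}: listed pattern). Value: \frac{816}{35}.

Key step: with t_0 = \frac{4}{7}, factor the ratio over Q (C = 4/7, x = -1): negated roots = parameters.
Step ratio: r(k) = -1 * (k-12) (k+6) / [(k+19) (k+1)] - rational in k. x = -1; t_0 = \frac{4}{7}; negate the roots.


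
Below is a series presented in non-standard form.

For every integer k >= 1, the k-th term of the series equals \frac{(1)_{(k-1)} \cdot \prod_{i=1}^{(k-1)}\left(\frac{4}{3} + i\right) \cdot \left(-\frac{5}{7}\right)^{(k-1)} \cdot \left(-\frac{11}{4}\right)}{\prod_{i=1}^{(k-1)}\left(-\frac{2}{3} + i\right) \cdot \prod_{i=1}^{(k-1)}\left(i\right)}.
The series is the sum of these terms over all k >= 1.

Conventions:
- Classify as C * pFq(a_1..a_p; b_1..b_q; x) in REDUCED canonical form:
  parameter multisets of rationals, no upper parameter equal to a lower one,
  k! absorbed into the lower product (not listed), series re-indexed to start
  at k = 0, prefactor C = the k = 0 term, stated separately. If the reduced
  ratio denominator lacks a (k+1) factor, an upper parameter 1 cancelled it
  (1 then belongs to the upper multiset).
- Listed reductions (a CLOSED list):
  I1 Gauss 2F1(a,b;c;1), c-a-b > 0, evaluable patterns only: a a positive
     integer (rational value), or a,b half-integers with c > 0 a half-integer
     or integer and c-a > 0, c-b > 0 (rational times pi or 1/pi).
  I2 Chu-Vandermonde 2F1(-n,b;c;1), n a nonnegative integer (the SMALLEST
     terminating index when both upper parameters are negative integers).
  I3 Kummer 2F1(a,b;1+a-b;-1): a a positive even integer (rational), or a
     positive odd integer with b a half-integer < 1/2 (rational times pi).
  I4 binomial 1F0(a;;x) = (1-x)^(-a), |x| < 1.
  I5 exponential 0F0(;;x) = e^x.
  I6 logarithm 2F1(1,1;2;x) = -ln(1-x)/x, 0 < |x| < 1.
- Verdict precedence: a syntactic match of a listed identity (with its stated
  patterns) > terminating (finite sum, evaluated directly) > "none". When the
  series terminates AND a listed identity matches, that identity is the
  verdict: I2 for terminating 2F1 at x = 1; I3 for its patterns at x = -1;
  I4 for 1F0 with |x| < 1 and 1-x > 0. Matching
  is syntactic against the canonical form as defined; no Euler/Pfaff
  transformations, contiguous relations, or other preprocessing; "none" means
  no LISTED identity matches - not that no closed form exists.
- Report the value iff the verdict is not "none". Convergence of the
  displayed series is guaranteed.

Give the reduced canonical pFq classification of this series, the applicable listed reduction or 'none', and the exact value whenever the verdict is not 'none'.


Classification (C = -\frac{11}{4}): 2F1 with upper {1, \frac{7}{3}}, lower {\frac{1}{3}}, argument x = -\frac{5}{7}. Verdict: none. No listed pattern accepts 2F1(1, \frac{7}{3}; \frac{1}{3}; -\frac{5}{7}).

First insight: with t_0 = -\frac{11}{4}, the lower running product (prefactor -11/4) is a rising factorial.
Adjacent-term ratio: r(k) = -\frac{5}{7} * (k+1) (k+\frac{7}{3}) / [(k+\frac{1}{3}) (k+1)] - rational in k, leading ratio -\frac{5}{7}; with t_0 = -\frac{11}{4}, classification follows.


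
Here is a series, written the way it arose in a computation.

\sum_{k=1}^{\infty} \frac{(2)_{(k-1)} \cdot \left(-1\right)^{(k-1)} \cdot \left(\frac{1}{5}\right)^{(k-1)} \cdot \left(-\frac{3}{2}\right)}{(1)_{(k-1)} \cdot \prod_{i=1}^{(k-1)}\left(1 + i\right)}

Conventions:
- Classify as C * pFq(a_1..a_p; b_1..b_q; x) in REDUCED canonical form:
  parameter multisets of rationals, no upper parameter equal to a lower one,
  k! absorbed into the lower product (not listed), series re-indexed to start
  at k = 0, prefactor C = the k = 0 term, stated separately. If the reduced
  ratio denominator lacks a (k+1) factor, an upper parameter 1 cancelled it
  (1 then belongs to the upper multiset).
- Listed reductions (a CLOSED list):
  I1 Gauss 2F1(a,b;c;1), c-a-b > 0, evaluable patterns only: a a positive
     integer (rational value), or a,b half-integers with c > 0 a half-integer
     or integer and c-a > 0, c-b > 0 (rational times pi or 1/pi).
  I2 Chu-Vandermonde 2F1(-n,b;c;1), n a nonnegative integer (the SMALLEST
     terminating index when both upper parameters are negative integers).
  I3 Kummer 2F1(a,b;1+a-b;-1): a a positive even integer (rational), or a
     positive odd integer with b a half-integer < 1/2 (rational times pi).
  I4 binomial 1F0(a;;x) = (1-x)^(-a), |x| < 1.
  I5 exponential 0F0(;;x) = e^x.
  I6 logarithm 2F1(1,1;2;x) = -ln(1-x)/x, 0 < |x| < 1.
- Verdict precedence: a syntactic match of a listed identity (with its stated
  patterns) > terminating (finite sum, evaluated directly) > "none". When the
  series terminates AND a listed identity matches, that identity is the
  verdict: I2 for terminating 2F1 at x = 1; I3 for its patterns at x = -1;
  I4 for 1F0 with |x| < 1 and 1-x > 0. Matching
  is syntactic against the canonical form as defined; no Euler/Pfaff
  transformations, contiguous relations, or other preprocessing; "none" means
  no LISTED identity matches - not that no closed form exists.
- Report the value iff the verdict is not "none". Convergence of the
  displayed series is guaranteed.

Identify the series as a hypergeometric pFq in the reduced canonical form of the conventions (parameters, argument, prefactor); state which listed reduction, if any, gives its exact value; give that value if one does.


The tell: from the first term -\frac{3}{2}: (1)_k (C = -3/2) is k! itself.
Ratio: r(k) = -\frac{1}{5} * 1 / [(k+1)] - rational; roots negated = parameters, x = -\frac{1}{5}, C = -\frac{3}{2}.

Canonical form: C = -\frac{3}{2} times 0F0 with upper {-}, lower {-}, x = -\frac{1}{5}. Verdict: exponential (I5) fires (the 0F0 exponential series at x = -\frac{1}{5}). Value: \left(-\frac{3}{2}\right) \cdot e^{-\frac{1}{5}}.


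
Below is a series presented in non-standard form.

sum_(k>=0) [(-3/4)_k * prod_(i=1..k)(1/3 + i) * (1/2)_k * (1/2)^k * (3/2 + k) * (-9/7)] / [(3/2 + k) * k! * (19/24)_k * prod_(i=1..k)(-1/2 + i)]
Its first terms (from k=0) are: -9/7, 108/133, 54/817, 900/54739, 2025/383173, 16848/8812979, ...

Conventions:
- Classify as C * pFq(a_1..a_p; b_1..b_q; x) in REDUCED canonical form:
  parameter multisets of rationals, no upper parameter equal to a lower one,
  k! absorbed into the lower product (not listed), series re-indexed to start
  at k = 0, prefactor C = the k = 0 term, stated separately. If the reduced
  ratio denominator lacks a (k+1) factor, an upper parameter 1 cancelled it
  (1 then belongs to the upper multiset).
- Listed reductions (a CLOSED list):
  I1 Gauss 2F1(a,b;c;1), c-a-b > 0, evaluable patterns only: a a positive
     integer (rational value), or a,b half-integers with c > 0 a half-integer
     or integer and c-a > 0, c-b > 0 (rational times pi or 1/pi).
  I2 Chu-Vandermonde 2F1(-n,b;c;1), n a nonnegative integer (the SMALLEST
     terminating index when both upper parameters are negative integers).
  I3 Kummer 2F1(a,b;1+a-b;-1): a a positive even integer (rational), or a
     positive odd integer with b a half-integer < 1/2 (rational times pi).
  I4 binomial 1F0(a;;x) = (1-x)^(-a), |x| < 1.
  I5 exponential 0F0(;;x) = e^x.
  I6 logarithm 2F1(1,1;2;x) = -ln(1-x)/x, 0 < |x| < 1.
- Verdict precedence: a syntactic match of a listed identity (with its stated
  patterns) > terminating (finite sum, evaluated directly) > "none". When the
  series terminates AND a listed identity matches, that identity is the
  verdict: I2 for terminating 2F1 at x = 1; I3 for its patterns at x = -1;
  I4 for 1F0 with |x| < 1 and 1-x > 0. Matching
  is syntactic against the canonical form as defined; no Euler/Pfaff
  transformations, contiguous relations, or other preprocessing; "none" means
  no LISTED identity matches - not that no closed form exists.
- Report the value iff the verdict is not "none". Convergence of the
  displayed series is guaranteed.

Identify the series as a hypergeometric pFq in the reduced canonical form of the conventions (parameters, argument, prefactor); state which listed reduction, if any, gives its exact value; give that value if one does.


Canonical form: C = -9/7 times 2F1 with upper {-3/4, 4/3}, lower {19/24}, x = 1/2. Verdict: none (x = 1/2): each listed identity misses the multisets {-3/4, 4/3} ; {19/24}.

The tell: with t_0 = -9/7, the lower running product (C = -9/7) is a rising factorial.
Term ratio: r(k) = (1/2) * (k-3/4) (k+4/3) / [(k+19/24) (k+1)] - poly over poly, x = (1/2) from leading terms; C = -9/7 at k = 0.


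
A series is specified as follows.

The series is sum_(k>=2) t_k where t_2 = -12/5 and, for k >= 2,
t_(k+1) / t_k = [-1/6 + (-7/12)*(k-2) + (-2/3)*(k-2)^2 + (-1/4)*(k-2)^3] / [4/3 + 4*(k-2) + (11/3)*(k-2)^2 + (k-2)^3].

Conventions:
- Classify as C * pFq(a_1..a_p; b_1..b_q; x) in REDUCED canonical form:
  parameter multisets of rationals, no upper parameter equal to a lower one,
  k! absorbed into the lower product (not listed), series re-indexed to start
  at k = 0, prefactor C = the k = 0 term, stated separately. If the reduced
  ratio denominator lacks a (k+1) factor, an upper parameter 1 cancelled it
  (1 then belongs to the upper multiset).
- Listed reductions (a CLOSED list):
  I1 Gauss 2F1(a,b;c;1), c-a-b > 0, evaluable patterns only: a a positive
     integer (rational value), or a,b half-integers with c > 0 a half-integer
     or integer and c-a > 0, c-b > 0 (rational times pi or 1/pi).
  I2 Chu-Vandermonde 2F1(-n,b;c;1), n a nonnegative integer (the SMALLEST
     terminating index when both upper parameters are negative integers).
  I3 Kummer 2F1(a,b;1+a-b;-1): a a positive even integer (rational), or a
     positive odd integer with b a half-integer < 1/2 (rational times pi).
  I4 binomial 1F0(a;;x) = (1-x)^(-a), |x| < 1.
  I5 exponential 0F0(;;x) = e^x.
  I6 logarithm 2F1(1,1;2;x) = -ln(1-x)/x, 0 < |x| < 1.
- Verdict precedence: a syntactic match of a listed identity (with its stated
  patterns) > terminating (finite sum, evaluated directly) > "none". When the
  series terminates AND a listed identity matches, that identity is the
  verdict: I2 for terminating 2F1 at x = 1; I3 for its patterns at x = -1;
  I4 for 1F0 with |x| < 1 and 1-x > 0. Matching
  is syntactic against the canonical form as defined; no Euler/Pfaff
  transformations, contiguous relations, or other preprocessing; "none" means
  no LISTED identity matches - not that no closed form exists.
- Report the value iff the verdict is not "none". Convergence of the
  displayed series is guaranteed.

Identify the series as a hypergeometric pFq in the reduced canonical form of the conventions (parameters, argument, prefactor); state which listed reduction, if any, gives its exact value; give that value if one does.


The series (x = -1/4) is 2F1: upper {1, 1}, lower {2}, prefactor -12/5. Verdict: logarithm (I6) applies (the logarithm: parameters (1,1;2), x = -1/4). Exact value: (-48/5) * ln(5/4).

The tell: with t_0 = -12/5, the ratio is unreduced: k + 2/3 divides both sides (C = -12/5, x = -1/4).
Step ratio: r(k) = (-1/4) * (k+1) (k+1) / [(k+2) (k+1)] - rational in k, leading ratio (-1/4); with t_0 = -12/5, classification follows.


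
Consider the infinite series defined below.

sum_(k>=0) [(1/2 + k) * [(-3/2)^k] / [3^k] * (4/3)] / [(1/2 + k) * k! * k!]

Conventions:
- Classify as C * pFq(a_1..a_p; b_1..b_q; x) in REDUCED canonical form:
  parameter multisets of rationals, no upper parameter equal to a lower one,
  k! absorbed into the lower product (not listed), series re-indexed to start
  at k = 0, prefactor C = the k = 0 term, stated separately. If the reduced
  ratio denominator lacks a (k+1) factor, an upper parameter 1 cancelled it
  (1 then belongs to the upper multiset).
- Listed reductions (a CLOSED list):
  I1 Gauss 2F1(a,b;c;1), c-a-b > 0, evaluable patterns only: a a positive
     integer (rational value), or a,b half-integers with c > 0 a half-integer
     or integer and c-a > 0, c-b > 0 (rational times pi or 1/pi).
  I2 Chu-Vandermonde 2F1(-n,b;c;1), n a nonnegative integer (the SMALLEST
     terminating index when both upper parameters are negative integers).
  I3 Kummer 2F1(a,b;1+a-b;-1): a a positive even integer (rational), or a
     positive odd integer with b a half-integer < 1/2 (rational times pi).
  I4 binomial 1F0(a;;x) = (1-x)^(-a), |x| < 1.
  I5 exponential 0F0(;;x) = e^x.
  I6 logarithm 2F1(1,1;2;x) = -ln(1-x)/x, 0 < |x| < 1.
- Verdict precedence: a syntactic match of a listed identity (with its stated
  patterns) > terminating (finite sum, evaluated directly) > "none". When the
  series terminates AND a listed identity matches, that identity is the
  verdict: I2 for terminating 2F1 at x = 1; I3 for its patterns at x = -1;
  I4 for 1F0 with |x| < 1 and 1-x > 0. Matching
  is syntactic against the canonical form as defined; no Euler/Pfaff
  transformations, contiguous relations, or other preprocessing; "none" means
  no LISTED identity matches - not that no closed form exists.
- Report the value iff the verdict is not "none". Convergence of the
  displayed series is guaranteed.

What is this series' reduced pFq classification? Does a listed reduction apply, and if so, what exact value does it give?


At argument -1/2: a 0F1 with upper {-}, lower {1}, scaled by C = 4/3. Verdict: none here - no I1-I6 shape fits x = -1/2 with lower {1}.

Key step: x = (-1/2) and the denominator's factorial ratio (prefactor 4/3) is a lower Pochhammer.
Adjacent-term ratio: r(k) = (-1/2) * 1 / [(k+1) (k+1)] - rational in k. x = (-1/2); t_0 = 4/3; negate the roots.


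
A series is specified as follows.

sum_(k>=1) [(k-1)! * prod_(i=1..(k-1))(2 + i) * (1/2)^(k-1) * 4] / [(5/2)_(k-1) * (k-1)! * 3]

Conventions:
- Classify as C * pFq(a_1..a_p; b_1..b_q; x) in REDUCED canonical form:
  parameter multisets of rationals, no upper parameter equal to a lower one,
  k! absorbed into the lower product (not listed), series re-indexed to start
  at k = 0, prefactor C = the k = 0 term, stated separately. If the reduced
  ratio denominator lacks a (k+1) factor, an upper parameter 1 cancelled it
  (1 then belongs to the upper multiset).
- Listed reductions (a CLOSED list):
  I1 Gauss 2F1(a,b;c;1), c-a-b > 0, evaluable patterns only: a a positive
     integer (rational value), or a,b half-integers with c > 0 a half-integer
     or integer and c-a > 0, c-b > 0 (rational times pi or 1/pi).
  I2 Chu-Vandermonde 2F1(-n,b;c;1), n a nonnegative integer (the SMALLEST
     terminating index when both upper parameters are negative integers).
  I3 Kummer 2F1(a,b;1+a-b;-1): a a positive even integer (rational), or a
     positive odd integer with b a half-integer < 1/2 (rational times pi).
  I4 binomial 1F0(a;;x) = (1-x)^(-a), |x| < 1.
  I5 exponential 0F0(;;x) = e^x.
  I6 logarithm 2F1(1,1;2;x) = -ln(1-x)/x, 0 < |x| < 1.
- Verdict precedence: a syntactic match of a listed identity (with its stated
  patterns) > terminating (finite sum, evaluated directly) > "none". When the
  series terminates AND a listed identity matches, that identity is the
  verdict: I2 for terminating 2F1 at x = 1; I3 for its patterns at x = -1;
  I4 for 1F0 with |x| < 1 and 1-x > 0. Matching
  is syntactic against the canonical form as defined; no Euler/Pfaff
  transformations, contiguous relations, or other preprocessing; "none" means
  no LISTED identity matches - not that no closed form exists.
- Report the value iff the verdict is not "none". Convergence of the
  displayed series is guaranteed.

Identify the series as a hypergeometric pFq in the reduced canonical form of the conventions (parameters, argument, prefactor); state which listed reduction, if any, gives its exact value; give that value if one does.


Structural cue: with t_0 = 4/3, the running product (C = 4/3, x = 1/2) telescopes to a rising factorial.
Consecutive-term ratio: r(k) = (1/2) * (k+1) (k+3) / [(k+5/2) (k+1)] - rational; roots negated = parameters, x = (1/2), C = 4/3.

Canonical form: C = 4/3 times 2F1 with upper {1, 3}, lower {5/2}, x = 1/2. Verdict: none (x = 1/2): each listed identity misses the multisets {1, 3} ; {5/2}.


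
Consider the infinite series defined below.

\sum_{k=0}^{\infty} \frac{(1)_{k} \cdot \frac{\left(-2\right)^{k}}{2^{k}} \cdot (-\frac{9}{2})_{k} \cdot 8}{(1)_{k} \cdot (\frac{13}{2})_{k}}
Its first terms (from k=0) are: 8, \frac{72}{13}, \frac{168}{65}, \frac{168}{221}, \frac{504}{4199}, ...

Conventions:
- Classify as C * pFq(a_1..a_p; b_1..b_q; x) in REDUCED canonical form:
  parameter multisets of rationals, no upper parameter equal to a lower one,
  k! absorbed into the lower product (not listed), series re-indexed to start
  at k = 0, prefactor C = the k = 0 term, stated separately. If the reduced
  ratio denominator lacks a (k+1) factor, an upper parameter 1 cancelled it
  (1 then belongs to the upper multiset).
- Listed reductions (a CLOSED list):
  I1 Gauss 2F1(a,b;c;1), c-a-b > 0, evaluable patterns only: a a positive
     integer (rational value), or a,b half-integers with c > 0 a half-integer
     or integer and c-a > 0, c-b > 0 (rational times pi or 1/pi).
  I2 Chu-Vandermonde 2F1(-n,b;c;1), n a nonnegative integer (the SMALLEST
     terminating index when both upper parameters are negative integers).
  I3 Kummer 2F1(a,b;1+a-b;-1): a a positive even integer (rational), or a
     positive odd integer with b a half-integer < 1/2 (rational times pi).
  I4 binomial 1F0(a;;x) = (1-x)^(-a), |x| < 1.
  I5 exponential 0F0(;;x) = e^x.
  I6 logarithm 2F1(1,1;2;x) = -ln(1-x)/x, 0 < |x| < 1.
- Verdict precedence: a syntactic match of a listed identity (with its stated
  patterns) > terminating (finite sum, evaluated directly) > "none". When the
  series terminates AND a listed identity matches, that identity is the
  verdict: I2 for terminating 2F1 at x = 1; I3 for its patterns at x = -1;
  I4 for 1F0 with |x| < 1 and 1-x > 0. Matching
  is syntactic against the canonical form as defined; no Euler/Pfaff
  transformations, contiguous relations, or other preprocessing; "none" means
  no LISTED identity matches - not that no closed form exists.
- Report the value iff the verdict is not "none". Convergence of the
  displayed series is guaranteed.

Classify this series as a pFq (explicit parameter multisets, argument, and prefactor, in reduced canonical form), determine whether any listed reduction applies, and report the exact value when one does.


The tell: x = -1 and (1)_k (prefactor 8) is k! itself.
Step ratio: r(k) = -1 * (k-\frac{9}{2}) (k+1) / [(k+\frac{13}{2}) (k+1)] - rational in k, leading ratio -1; with t_0 = 8, classification follows.

With C = 8: the canonical form is 2F1(-\frac{9}{2}, 1; \frac{13}{2}; -1). Verdict at x = -1: the Kummer evaluation I3 matches (x = -1; c = \frac{13}{2} equals 1+a-b for upper {-\frac{9}{2}, 1}: listed pattern). Sum: \frac{693}{128} \cdot \pi.


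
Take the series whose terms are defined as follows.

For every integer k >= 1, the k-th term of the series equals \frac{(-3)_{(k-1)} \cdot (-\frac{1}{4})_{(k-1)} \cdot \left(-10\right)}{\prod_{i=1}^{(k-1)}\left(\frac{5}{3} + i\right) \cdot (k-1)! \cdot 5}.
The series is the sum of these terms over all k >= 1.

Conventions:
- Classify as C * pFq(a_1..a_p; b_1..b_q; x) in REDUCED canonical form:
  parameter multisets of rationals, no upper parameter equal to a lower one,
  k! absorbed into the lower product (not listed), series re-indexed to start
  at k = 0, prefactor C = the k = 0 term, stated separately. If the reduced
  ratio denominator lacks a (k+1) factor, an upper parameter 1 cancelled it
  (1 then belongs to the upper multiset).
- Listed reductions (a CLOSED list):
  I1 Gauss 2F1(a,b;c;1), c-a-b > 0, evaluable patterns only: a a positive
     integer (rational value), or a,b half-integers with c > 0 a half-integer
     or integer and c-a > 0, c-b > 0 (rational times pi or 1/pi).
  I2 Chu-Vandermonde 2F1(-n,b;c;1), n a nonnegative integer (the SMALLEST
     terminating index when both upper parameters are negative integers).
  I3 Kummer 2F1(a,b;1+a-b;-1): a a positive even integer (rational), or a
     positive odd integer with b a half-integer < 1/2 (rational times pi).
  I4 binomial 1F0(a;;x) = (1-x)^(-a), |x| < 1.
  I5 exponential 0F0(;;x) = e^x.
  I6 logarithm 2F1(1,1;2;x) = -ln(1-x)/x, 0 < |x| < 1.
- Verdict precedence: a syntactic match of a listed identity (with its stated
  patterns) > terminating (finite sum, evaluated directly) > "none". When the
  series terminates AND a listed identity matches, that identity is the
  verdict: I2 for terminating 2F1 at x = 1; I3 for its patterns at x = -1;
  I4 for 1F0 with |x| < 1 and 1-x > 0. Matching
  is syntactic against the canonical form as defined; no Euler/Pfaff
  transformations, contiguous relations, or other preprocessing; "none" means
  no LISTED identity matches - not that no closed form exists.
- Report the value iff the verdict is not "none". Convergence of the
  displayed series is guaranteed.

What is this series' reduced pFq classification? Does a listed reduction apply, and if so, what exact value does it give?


Prefactor -2, argument 1: 2F1 with upper {-3, -\frac{1}{4}} over lower {\frac{8}{3}}. Verdict at x = 1: Chu-Vandermonde (I2) matches (terminating 2F1 at x = 1 with n = 3, b = -1/4, c = \frac{8}{3}). Value: -\frac{13865}{5632}.

The tell: with t_0 = -2, the lower running product (prefactor -2) is a rising factorial.
Term ratio: r(k) = 1 * (k-3) (k-\frac{1}{4}) / [(k+\frac{8}{3}) (k+1)] - rational in k, leading ratio 1; with t_0 = -2, classification follows.


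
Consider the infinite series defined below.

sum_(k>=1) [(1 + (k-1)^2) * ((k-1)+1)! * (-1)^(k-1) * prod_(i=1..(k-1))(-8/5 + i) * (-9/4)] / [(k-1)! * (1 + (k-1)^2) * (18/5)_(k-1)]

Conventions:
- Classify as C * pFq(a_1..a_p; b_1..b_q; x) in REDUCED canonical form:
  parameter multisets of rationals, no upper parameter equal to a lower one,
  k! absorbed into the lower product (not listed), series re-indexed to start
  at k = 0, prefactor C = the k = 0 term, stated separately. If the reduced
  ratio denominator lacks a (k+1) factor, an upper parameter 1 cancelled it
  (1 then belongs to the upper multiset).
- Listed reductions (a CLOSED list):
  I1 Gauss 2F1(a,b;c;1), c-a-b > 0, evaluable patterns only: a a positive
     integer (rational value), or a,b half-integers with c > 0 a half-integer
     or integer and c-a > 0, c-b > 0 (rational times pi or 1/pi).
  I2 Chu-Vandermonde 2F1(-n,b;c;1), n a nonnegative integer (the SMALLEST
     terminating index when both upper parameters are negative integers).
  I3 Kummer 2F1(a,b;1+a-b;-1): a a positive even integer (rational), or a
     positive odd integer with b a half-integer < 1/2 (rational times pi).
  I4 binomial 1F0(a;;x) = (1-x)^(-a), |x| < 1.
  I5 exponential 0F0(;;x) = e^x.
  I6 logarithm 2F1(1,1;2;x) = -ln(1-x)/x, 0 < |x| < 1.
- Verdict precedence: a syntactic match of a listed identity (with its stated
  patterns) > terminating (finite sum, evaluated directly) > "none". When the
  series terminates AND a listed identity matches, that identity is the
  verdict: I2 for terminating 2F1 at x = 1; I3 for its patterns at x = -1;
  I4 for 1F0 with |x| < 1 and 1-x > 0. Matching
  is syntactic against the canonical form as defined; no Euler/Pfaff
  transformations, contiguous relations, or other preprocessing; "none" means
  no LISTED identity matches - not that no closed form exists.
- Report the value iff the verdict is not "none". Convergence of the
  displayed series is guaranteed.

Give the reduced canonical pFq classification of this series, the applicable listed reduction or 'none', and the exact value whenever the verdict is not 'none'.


Prefactor -9/4, argument -1: 2F1 with upper {-3/5, 2} over lower {18/5}. Verdict: this is Kummer's theorem (I3) (x = -1; c = 18/5 equals 1+a-b for upper {-3/5, 2}: listed pattern). Its exact value is -117/40.

Key step: t_0 being -9/4, the running product (C = -9/4) telescopes to a rising factorial.
Step ratio: r(k) = (-1) * (k-3/5) (k+2) / [(k+18/5) (k+1)] ; factor over Q: parameters, x = (-1), and C = -9/4.
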